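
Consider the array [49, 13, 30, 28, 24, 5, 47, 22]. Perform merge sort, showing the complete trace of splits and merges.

Merge sort trace:

Split: [49, 13, 30, 28, 24, 5, 47, 22] -> [49, 13, 30, 28] and [24, 5, 47, 22]
  Split: [49, 13, 30, 28] -> [49, 13] and [30, 28]
    Split: [49, 13] -> [49] and [13]
    Merge: [49] + [13] -> [13, 49]
    Split: [30, 28] -> [30] and [28]
    Merge: [30] + [28] -> [28, 30]
  Merge: [13, 49] + [28, 30] -> [13, 28, 30, 49]
  Split: [24, 5, 47, 22] -> [24, 5] and [47, 22]
    Split: [24, 5] -> [24] and [5]
    Merge: [24] + [5] -> [5, 24]
    Split: [47, 22] -> [47] and [22]
    Merge: [47] + [22] -> [22, 47]
  Merge: [5, 24] + [22, 47] -> [5, 22, 24, 47]
Merge: [13, 28, 30, 49] + [5, 22, 24, 47] -> [5, 13, 22, 24, 28, 30, 47, 49]

Final sorted array: [5, 13, 22, 24, 28, 30, 47, 49]

The merge sort proceeds by recursively splitting the array and merging sorted halves.
After all merges, the sorted array is [5, 13, 22, 24, 28, 30, 47, 49].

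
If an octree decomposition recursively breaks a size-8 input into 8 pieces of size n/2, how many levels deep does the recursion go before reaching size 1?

For divide and conquer with division factor 2:

Problem sizes at each level:
Level 0: 8
Level 1: 4
Level 2: 2
Level 3: 1

The root is level 0 and the size-1 base case is level 3 (the tree spans levels 0 through 3, i.e. 4 levels counting the root), so the depth is the number of divisions: log_2(8) = 3

The recursion tree depth is log_2(8) = 3. At each level, the problem size is divided by 2, so it takes 3 divisions to reduce to a base case of size 1. The algorithm makes 8 recursive calls at each level.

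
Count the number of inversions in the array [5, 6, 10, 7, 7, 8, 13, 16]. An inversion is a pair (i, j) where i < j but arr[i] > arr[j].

Finding inversions in [5, 6, 10, 7, 7, 8, 13, 16]:

(2, 3): arr[2]=10 > arr[3]=7
(2, 4): arr[2]=10 > arr[4]=7
(2, 5): arr[2]=10 > arr[5]=8

Total inversions: 3

The array has 3 inversion(s): (2,3), (2,4), (2,5). Each pair (i,j) satisfies i < j and arr[i] > arr[j].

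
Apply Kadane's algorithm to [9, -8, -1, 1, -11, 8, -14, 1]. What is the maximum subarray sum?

Using Kadane's algorithm on [9, -8, -1, 1, -11, 8, -14, 1]:

Scanning through the array:
Position 1 (value -8): max_ending_here = 1, max_so_far = 9
Position 2 (value -1): max_ending_here = 0, max_so_far = 9
Position 3 (value 1): max_ending_here = 1, max_so_far = 9
Position 4 (value -11): max_ending_here = -10, max_so_far = 9
Position 5 (value 8): max_ending_here = 8, max_so_far = 9
Position 6 (value -14): max_ending_here = -6, max_so_far = 9
Position 7 (value 1): max_ending_here = 1, max_so_far = 9

Maximum subarray: [9]
Maximum sum: 9

The maximum subarray is [9] with sum 9. This subarray runs from index 0 to index 0.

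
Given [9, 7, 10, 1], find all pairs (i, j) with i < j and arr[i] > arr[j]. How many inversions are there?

Finding inversions in [9, 7, 10, 1]:

(0, 1): arr[0]=9 > arr[1]=7
(0, 3): arr[0]=9 > arr[3]=1
(1, 3): arr[1]=7 > arr[3]=1
(2, 3): arr[2]=10 > arr[3]=1

Total inversions: 4

The array has 4 inversion(s): (0,1), (0,3), (1,3), (2,3). Each pair (i,j) satisfies i < j and arr[i] > arr[j].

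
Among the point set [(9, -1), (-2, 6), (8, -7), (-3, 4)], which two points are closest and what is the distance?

Computing all pairwise distances among 4 points:

d((9, -1), (-2, 6)) = 13.0384
d((9, -1), (8, -7)) = 6.0828
d((9, -1), (-3, 4)) = 13.0
d((-2, 6), (8, -7)) = 16.4012
d((-2, 6), (-3, 4)) = 2.2361 <-- minimum
d((8, -7), (-3, 4)) = 15.5563

Closest pair: (-2, 6) and (-3, 4) with distance 2.2361

The closest pair is (-2, 6) and (-3, 4) with Euclidean distance 2.2361. For 4 points, brute-force pairwise comparison is shown above. For large n, the divide-and-conquer algorithm (sort by x, recurse on halves, check the dividing strip) achieves O(n log n).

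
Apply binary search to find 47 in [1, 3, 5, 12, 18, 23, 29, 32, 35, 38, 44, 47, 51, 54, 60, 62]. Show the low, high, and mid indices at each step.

Binary search for 47 in [1, 3, 5, 12, 18, 23, 29, 32, 35, 38, 44, 47, 51, 54, 60, 62]:

lo=0, hi=15, mid=7, arr[mid]=32 -> 32 < 47, search right half
lo=8, hi=15, mid=11, arr[mid]=47 -> Found target at index 11!

Binary search finds 47 at index 11 after 2 comparisons. The search repeatedly halves the search space by comparing with the middle element.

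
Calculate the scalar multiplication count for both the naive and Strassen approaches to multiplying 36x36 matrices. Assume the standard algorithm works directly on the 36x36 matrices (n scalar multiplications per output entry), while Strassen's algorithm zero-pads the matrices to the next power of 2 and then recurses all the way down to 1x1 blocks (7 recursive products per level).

Matrix multiplication for 36x36 matrices:

Strassen's algorithm requires power-of-2 dimensions. Pad 36x36 to 64x64 (next power of 2).

Standard algorithm: 36^3 = 46656 multiplications
Strassen's algorithm: 7^(log2(64)) = 7^6 = 117649 multiplications
Difference: 46656 - 117649 = -70993 (Strassen uses MORE here due to padding overhead — for small or just-over-power-of-2 n, padding can outweigh the per-level savings)

Standard: 46656 multiplications (36^3). Strassen: 117649 multiplications (7^6, after padding to 64x64). Strassen reduces 8 recursive multiplications to 7 at each level.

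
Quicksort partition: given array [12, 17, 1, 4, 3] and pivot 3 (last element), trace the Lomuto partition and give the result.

Lomuto partition with pivot = 3:

Initial array: [12, 17, 1, 4, 3]

arr[0]=12 > 3: no swap
arr[1]=17 > 3: no swap
arr[2]=1 <= 3: swap with position 0, array becomes [1, 17, 12, 4, 3]
arr[3]=4 > 3: no swap

Place pivot at position 1: [1, 3, 12, 4, 17]
Pivot position: 1

After partitioning with pivot 3, the array becomes [1, 3, 12, 4, 17]. The pivot is placed at index 1. All elements to the left of the pivot are <= 3, and all elements to the right are > 3.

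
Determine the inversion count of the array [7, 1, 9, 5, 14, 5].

Finding inversions in [7, 1, 9, 5, 14, 5]:

(0, 1): arr[0]=7 > arr[1]=1
(0, 3): arr[0]=7 > arr[3]=5
(0, 5): arr[0]=7 > arr[5]=5
(2, 3): arr[2]=9 > arr[3]=5
(2, 5): arr[2]=9 > arr[5]=5
(4, 5): arr[4]=14 > arr[5]=5

Total inversions: 6

The array has 6 inversion(s): (0,1), (0,3), (0,5), (2,3), (2,5), (4,5). Each pair (i,j) satisfies i < j and arr[i] > arr[j].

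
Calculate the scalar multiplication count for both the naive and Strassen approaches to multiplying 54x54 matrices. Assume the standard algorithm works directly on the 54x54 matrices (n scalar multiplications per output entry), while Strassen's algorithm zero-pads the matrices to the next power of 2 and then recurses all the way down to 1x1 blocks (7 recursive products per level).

Matrix multiplication for 54x54 matrices:

Strassen's algorithm requires power-of-2 dimensions. Pad 54x54 to 64x64 (next power of 2).

Standard algorithm: 54^3 = 157464 multiplications
Strassen's algorithm: 7^(log2(64)) = 7^6 = 117649 multiplications
Savings: 157464 - 117649 = 39815 multiplications

Standard: 157464 multiplications (54^3). Strassen: 117649 multiplications (7^6, after padding to 64x64). Strassen reduces 8 recursive multiplications to 7 at each level.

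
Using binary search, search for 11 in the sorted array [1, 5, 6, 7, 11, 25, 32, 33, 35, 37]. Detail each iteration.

Binary search for 11 in [1, 5, 6, 7, 11, 25, 32, 33, 35, 37]:

lo=0, hi=9, mid=4, arr[mid]=11 -> Found target at index 4!

Binary search finds 11 at index 4 after 1 comparisons. The search repeatedly halves the search space by comparing with the middle element.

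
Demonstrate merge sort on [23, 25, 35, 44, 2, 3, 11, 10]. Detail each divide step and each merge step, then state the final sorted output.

Merge sort trace:

Split: [23, 25, 35, 44, 2, 3, 11, 10] -> [23, 25, 35, 44] and [2, 3, 11, 10]
  Split: [23, 25, 35, 44] -> [23, 25] and [35, 44]
    Split: [23, 25] -> [23] and [25]
    Merge: [23] + [25] -> [23, 25]
    Split: [35, 44] -> [35] and [44]
    Merge: [35] + [44] -> [35, 44]
  Merge: [23, 25] + [35, 44] -> [23, 25, 35, 44]
  Split: [2, 3, 11, 10] -> [2, 3] and [11, 10]
    Split: [2, 3] -> [2] and [3]
    Merge: [2] + [3] -> [2, 3]
    Split: [11, 10] -> [11] and [10]
    Merge: [11] + [10] -> [10, 11]
  Merge: [2, 3] + [10, 11] -> [2, 3, 10, 11]
Merge: [23, 25, 35, 44] + [2, 3, 10, 11] -> [2, 3, 10, 11, 23, 25, 35, 44]

Final sorted array: [2, 3, 10, 11, 23, 25, 35, 44]

The merge sort proceeds by recursively splitting the array and merging sorted halves.
After all merges, the sorted array is [2, 3, 10, 11, 23, 25, 35, 44].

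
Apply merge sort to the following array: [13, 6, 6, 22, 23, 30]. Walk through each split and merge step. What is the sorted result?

Merge sort trace:

Split: [13, 6, 6, 22, 23, 30] -> [13, 6, 6] and [22, 23, 30]
  Split: [13, 6, 6] -> [13] and [6, 6]
    Split: [6, 6] -> [6] and [6]
    Merge: [6] + [6] -> [6, 6]
  Merge: [13] + [6, 6] -> [6, 6, 13]
  Split: [22, 23, 30] -> [22] and [23, 30]
    Split: [23, 30] -> [23] and [30]
    Merge: [23] + [30] -> [23, 30]
  Merge: [22] + [23, 30] -> [22, 23, 30]
Merge: [6, 6, 13] + [22, 23, 30] -> [6, 6, 13, 22, 23, 30]

Final sorted array: [6, 6, 13, 22, 23, 30]

The merge sort proceeds by recursively splitting the array and merging sorted halves.
After all merges, the sorted array is [6, 6, 13, 22, 23, 30].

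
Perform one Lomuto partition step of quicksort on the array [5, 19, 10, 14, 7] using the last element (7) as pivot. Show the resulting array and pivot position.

Lomuto partition with pivot = 7:

Initial array: [5, 19, 10, 14, 7]

arr[0]=5 <= 7: swap with position 0, array becomes [5, 19, 10, 14, 7]
arr[1]=19 > 7: no swap
arr[2]=10 > 7: no swap
arr[3]=14 > 7: no swap

Place pivot at position 1: [5, 7, 10, 14, 19]
Pivot position: 1

After partitioning with pivot 7, the array becomes [5, 7, 10, 14, 19]. The pivot is placed at index 1. All elements to the left of the pivot are <= 7, and all elements to the right are > 7.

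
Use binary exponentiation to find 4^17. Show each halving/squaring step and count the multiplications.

Computing 4^17 by squaring (build up from 4^1; each line after the first costs one multiplication):

4^1 = 4
4^2 = (4^1)^2 = 4^2 = 16
4^4 = (4^2)^2 = 16^2 = 256
4^8 = (4^4)^2 = 256^2 = 65536
4^16 = (4^8)^2 = 65536^2 = 4294967296
4^17 = 4 * 4^16 = 4 * 4294967296 = 17179869184

Result: 17179869184
Multiplications needed: 5 (5 lines after 4^1)

4^17 = 17179869184. Using exponentiation by squaring, this requires 5 multiplications. The key idea: if the exponent is even, square the half-power; if odd, multiply by the base once.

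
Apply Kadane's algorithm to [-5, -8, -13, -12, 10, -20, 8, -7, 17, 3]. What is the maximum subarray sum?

Using Kadane's algorithm on [-5, -8, -13, -12, 10, -20, 8, -7, 17, 3]:

Scanning through the array:
Position 1 (value -8): max_ending_here = -8, max_so_far = -5
Position 2 (value -13): max_ending_here = -13, max_so_far = -5
Position 3 (value -12): max_ending_here = -12, max_so_far = -5
Position 4 (value 10): max_ending_here = 10, max_so_far = 10
Position 5 (value -20): max_ending_here = -10, max_so_far = 10
Position 6 (value 8): max_ending_here = 8, max_so_far = 10
Position 7 (value -7): max_ending_here = 1, max_so_far = 10
Position 8 (value 17): max_ending_here = 18, max_so_far = 18
Position 9 (value 3): max_ending_here = 21, max_so_far = 21

Maximum subarray: [8, -7, 17, 3]
Maximum sum: 21

The maximum subarray is [8, -7, 17, 3] with sum 21. This subarray runs from index 6 to index 9.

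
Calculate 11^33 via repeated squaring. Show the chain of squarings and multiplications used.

Computing 11^33 by squaring (build up from 11^1; each line after the first costs one multiplication):

11^1 = 11
11^2 = (11^1)^2 = 11^2 = 121
11^4 = (11^2)^2 = 121^2 = 14641
11^8 = (11^4)^2 = 14641^2 = 214358881
11^16 = (11^8)^2 = 214358881^2 = 45949729863572161
11^32 = (11^16)^2 = 45949729863572161^2 = 2111377674535255285545615254209921
11^33 = 11 * 11^32 = 11 * 2111377674535255285545615254209921 = 23225154419887808141001767796309131

Result: 23225154419887808141001767796309131
Multiplications needed: 6 (6 lines after 11^1)

11^33 = 23225154419887808141001767796309131. Using exponentiation by squaring, this requires 6 multiplications. The key idea: if the exponent is even, square the half-power; if odd, multiply by the base once.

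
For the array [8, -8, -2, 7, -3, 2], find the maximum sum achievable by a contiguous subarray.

Using Kadane's algorithm on [8, -8, -2, 7, -3, 2]:

Scanning through the array:
Position 1 (value -8): max_ending_here = 0, max_so_far = 8
Position 2 (value -2): max_ending_here = -2, max_so_far = 8
Position 3 (value 7): max_ending_here = 7, max_so_far = 8
Position 4 (value -3): max_ending_here = 4, max_so_far = 8
Position 5 (value 2): max_ending_here = 6, max_so_far = 8

Maximum subarray: [8]
Maximum sum: 8

The maximum subarray is [8] with sum 8. This subarray runs from index 0 to index 0.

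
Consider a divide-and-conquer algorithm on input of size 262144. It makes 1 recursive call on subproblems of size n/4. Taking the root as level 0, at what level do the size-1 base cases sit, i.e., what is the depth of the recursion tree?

For divide and conquer with division factor 4:

Problem sizes at each level:
Level 0: 262144
Level 1: 65536
Level 2: 16384
Level 3: 4096
Level 4: 1024
Level 5: 256
Level 6: 64
Level 7: 16
Level 8: 4
Level 9: 1

The root is level 0 and the size-1 base case is level 9 (the tree spans levels 0 through 9, i.e. 10 levels counting the root), so the depth is the number of divisions: log_4(262144) = 9

The recursion tree depth is log_4(262144) = 9. At each level, the problem size is divided by 4, so it takes 9 divisions to reduce to a base case of size 1. The algorithm makes 1 recursive call at each level.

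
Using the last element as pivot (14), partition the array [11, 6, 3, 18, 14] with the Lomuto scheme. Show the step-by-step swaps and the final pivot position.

Lomuto partition with pivot = 14:

Initial array: [11, 6, 3, 18, 14]

arr[0]=11 <= 14: swap with position 0, array becomes [11, 6, 3, 18, 14]
arr[1]=6 <= 14: swap with position 1, array becomes [11, 6, 3, 18, 14]
arr[2]=3 <= 14: swap with position 2, array becomes [11, 6, 3, 18, 14]
arr[3]=18 > 14: no swap

Place pivot at position 3: [11, 6, 3, 14, 18]
Pivot position: 3

After partitioning with pivot 14, the array becomes [11, 6, 3, 14, 18]. The pivot is placed at index 3. All elements to the left of the pivot are <= 14, and all elements to the right are > 14.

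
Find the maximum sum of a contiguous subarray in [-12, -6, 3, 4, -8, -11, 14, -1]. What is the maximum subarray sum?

Using Kadane's algorithm on [-12, -6, 3, 4, -8, -11, 14, -1]:

Scanning through the array:
Position 1 (value -6): max_ending_here = -6, max_so_far = -6
Position 2 (value 3): max_ending_here = 3, max_so_far = 3
Position 3 (value 4): max_ending_here = 7, max_so_far = 7
Position 4 (value -8): max_ending_here = -1, max_so_far = 7
Position 5 (value -11): max_ending_here = -11, max_so_far = 7
Position 6 (value 14): max_ending_here = 14, max_so_far = 14
Position 7 (value -1): max_ending_here = 13, max_so_far = 14

Maximum subarray: [14]
Maximum sum: 14

The maximum subarray is [14] with sum 14. This subarray runs from index 6 to index 6.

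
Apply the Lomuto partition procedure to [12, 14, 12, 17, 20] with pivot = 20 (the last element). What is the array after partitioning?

Lomuto partition with pivot = 20:

Initial array: [12, 14, 12, 17, 20]

arr[0]=12 <= 20: swap with position 0, array becomes [12, 14, 12, 17, 20]
arr[1]=14 <= 20: swap with position 1, array becomes [12, 14, 12, 17, 20]
arr[2]=12 <= 20: swap with position 2, array becomes [12, 14, 12, 17, 20]
arr[3]=17 <= 20: swap with position 3, array becomes [12, 14, 12, 17, 20]

Place pivot at position 4: [12, 14, 12, 17, 20]
Pivot position: 4

After partitioning with pivot 20, the array becomes [12, 14, 12, 17, 20]. The pivot is placed at index 4. All elements to the left of the pivot are <= 20, and all elements to the right are > 20.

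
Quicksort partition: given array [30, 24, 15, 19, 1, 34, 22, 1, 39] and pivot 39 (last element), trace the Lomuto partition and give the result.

Lomuto partition with pivot = 39:

Initial array: [30, 24, 15, 19, 1, 34, 22, 1, 39]

arr[0]=30 <= 39: swap with position 0, array becomes [30, 24, 15, 19, 1, 34, 22, 1, 39]
arr[1]=24 <= 39: swap with position 1, array becomes [30, 24, 15, 19, 1, 34, 22, 1, 39]
arr[2]=15 <= 39: swap with position 2, array becomes [30, 24, 15, 19, 1, 34, 22, 1, 39]
arr[3]=19 <= 39: swap with position 3, array becomes [30, 24, 15, 19, 1, 34, 22, 1, 39]
arr[4]=1 <= 39: swap with position 4, array becomes [30, 24, 15, 19, 1, 34, 22, 1, 39]
arr[5]=34 <= 39: swap with position 5, array becomes [30, 24, 15, 19, 1, 34, 22, 1, 39]
arr[6]=22 <= 39: swap with position 6, array becomes [30, 24, 15, 19, 1, 34, 22, 1, 39]
arr[7]=1 <= 39: swap with position 7, array becomes [30, 24, 15, 19, 1, 34, 22, 1, 39]

Place pivot at position 8: [30, 24, 15, 19, 1, 34, 22, 1, 39]
Pivot position: 8

After partitioning with pivot 39, the array becomes [30, 24, 15, 19, 1, 34, 22, 1, 39]. The pivot is placed at index 8. All elements to the left of the pivot are <= 39, and all elements to the right are > 39.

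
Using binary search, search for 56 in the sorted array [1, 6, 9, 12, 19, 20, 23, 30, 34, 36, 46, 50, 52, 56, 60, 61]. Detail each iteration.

Binary search for 56 in [1, 6, 9, 12, 19, 20, 23, 30, 34, 36, 46, 50, 52, 56, 60, 61]:

lo=0, hi=15, mid=7, arr[mid]=30 -> 30 < 56, search right half
lo=8, hi=15, mid=11, arr[mid]=50 -> 50 < 56, search right half
lo=12, hi=15, mid=13, arr[mid]=56 -> Found target at index 13!

Binary search finds 56 at index 13 after 3 comparisons. The search repeatedly halves the search space by comparing with the middle element.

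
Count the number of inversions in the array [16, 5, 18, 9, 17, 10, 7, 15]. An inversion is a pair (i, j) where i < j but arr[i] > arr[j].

Finding inversions in [16, 5, 18, 9, 17, 10, 7, 15]:

(0, 1): arr[0]=16 > arr[1]=5
(0, 3): arr[0]=16 > arr[3]=9
(0, 5): arr[0]=16 > arr[5]=10
(0, 6): arr[0]=16 > arr[6]=7
(0, 7): arr[0]=16 > arr[7]=15
(2, 3): arr[2]=18 > arr[3]=9
(2, 4): arr[2]=18 > arr[4]=17
(2, 5): arr[2]=18 > arr[5]=10
(2, 6): arr[2]=18 > arr[6]=7
(2, 7): arr[2]=18 > arr[7]=15
(3, 6): arr[3]=9 > arr[6]=7
(4, 5): arr[4]=17 > arr[5]=10
(4, 6): arr[4]=17 > arr[6]=7
(4, 7): arr[4]=17 > arr[7]=15
(5, 6): arr[5]=10 > arr[6]=7

Total inversions: 15

The array has 15 inversion(s): (0,1), (0,3), (0,5), (0,6), (0,7), (2,3), (2,4), (2,5), (2,6), (2,7), (3,6), (4,5), (4,6), (4,7), (5,6). Each pair (i,j) satisfies i < j and arr[i] > arr[j].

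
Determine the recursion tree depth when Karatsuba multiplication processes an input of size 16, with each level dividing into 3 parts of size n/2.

For divide and conquer with division factor 2:

Problem sizes at each level:
Level 0: 16
Level 1: 8
Level 2: 4
Level 3: 2
Level 4: 1

The root is level 0 and the size-1 base case is level 4 (the tree spans levels 0 through 4, i.e. 5 levels counting the root), so the depth is the number of divisions: log_2(16) = 4

The recursion tree depth is log_2(16) = 4. At each level, the problem size is divided by 2, so it takes 4 divisions to reduce to a base case of size 1. The algorithm makes 3 recursive calls at each level.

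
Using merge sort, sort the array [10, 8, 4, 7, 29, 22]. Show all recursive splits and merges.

Merge sort trace:

Split: [10, 8, 4, 7, 29, 22] -> [10, 8, 4] and [7, 29, 22]
  Split: [10, 8, 4] -> [10] and [8, 4]
    Split: [8, 4] -> [8] and [4]
    Merge: [8] + [4] -> [4, 8]
  Merge: [10] + [4, 8] -> [4, 8, 10]
  Split: [7, 29, 22] -> [7] and [29, 22]
    Split: [29, 22] -> [29] and [22]
    Merge: [29] + [22] -> [22, 29]
  Merge: [7] + [22, 29] -> [7, 22, 29]
Merge: [4, 8, 10] + [7, 22, 29] -> [4, 7, 8, 10, 22, 29]

Final sorted array: [4, 7, 8, 10, 22, 29]

The merge sort proceeds by recursively splitting the array and merging sorted halves.
After all merges, the sorted array is [4, 7, 8, 10, 22, 29].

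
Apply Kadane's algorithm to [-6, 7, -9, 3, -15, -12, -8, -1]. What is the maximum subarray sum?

Using Kadane's algorithm on [-6, 7, -9, 3, -15, -12, -8, -1]:

Scanning through the array:
Position 1 (value 7): max_ending_here = 7, max_so_far = 7
Position 2 (value -9): max_ending_here = -2, max_so_far = 7
Position 3 (value 3): max_ending_here = 3, max_so_far = 7
Position 4 (value -15): max_ending_here = -12, max_so_far = 7
Position 5 (value -12): max_ending_here = -12, max_so_far = 7
Position 6 (value -8): max_ending_here = -8, max_so_far = 7
Position 7 (value -1): max_ending_here = -1, max_so_far = 7

Maximum subarray: [7]
Maximum sum: 7

The maximum subarray is [7] with sum 7. This subarray runs from index 1 to index 1.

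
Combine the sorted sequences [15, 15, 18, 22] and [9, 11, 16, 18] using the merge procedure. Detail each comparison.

Merging process:

Compare 15 vs 9: take 9 from right. Merged: [9]
Compare 15 vs 11: take 11 from right. Merged: [9, 11]
Compare 15 vs 16: take 15 from left. Merged: [9, 11, 15]
Compare 15 vs 16: take 15 from left. Merged: [9, 11, 15, 15]
Compare 18 vs 16: take 16 from right. Merged: [9, 11, 15, 15, 16]
Compare 18 vs 18: take 18 from left. Merged: [9, 11, 15, 15, 16, 18]
Compare 22 vs 18: take 18 from right. Merged: [9, 11, 15, 15, 16, 18, 18]
Append remaining from left: [22]. Merged: [9, 11, 15, 15, 16, 18, 18, 22]

Final merged array: [9, 11, 15, 15, 16, 18, 18, 22]
Total comparisons: 7

The merged array is [9, 11, 15, 15, 16, 18, 18, 22], requiring 7 comparisons. The merge step runs in O(n) time where n is the total number of elements.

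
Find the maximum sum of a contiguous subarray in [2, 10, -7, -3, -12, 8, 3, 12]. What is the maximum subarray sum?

Using Kadane's algorithm on [2, 10, -7, -3, -12, 8, 3, 12]:

Scanning through the array:
Position 1 (value 10): max_ending_here = 12, max_so_far = 12
Position 2 (value -7): max_ending_here = 5, max_so_far = 12
Position 3 (value -3): max_ending_here = 2, max_so_far = 12
Position 4 (value -12): max_ending_here = -10, max_so_far = 12
Position 5 (value 8): max_ending_here = 8, max_so_far = 12
Position 6 (value 3): max_ending_here = 11, max_so_far = 12
Position 7 (value 12): max_ending_here = 23, max_so_far = 23

Maximum subarray: [8, 3, 12]
Maximum sum: 23

The maximum subarray is [8, 3, 12] with sum 23. This subarray runs from index 5 to index 7.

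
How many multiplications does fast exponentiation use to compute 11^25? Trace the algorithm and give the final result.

Computing 11^25 by squaring (build up from 11^1; each line after the first costs one multiplication):

11^1 = 11
11^2 = (11^1)^2 = 11^2 = 121
11^3 = 11 * 11^2 = 11 * 121 = 1331
11^6 = (11^3)^2 = 1331^2 = 1771561
11^12 = (11^6)^2 = 1771561^2 = 3138428376721
11^24 = (11^12)^2 = 3138428376721^2 = 9849732675807611094711841
11^25 = 11 * 11^24 = 11 * 9849732675807611094711841 = 108347059433883722041830251

Result: 108347059433883722041830251
Multiplications needed: 6 (6 lines after 11^1)

11^25 = 108347059433883722041830251. Using exponentiation by squaring, this requires 6 multiplications. The key idea: if the exponent is even, square the half-power; if odd, multiply by the base once.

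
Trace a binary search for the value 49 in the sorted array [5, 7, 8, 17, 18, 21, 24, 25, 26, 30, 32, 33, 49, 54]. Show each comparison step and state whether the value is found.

Binary search for 49 in [5, 7, 8, 17, 18, 21, 24, 25, 26, 30, 32, 33, 49, 54]:

lo=0, hi=13, mid=6, arr[mid]=24 -> 24 < 49, search right half
lo=7, hi=13, mid=10, arr[mid]=32 -> 32 < 49, search right half
lo=11, hi=13, mid=12, arr[mid]=49 -> Found target at index 12!

Binary search finds 49 at index 12 after 3 comparisons. The search repeatedly halves the search space by comparing with the middle element.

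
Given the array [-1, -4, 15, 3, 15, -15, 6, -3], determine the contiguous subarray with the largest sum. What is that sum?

Using Kadane's algorithm on [-1, -4, 15, 3, 15, -15, 6, -3]:

Scanning through the array:
Position 1 (value -4): max_ending_here = -4, max_so_far = -1
Position 2 (value 15): max_ending_here = 15, max_so_far = 15
Position 3 (value 3): max_ending_here = 18, max_so_far = 18
Position 4 (value 15): max_ending_here = 33, max_so_far = 33
Position 5 (value -15): max_ending_here = 18, max_so_far = 33
Position 6 (value 6): max_ending_here = 24, max_so_far = 33
Position 7 (value -3): max_ending_here = 21, max_so_far = 33

Maximum subarray: [15, 3, 15]
Maximum sum: 33

The maximum subarray is [15, 3, 15] with sum 33. This subarray runs from index 2 to index 4.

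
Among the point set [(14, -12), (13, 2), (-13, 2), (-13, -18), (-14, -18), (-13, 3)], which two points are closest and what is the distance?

Computing all pairwise distances among 6 points:

d((14, -12), (13, 2)) = 14.0357
d((14, -12), (-13, 2)) = 30.4138
d((14, -12), (-13, -18)) = 27.6586
d((14, -12), (-14, -18)) = 28.6356
d((14, -12), (-13, 3)) = 30.8869
d((13, 2), (-13, 2)) = 26.0
d((13, 2), (-13, -18)) = 32.8024
d((13, 2), (-14, -18)) = 33.6006
d((13, 2), (-13, 3)) = 26.0192
d((-13, 2), (-13, -18)) = 20.0
d((-13, 2), (-14, -18)) = 20.025
d((-13, 2), (-13, 3)) = 1.0 <-- minimum
d((-13, -18), (-14, -18)) = 1.0 <-- minimum
d((-13, -18), (-13, 3)) = 21.0
d((-14, -18), (-13, 3)) = 21.0238

Minimum distance: 1.0 (tie among 2 pairs: (-13, 2) and (-13, 3); (-13, -18) and (-14, -18))

The minimum Euclidean distance is 1.0. There is a tie: 2 pairs achieve this minimum — (-13, 2) and (-13, 3); (-13, -18) and (-14, -18). Any of these is a valid closest pair. For 6 points, brute-force pairwise comparison is shown above. For large n, the divide-and-conquer algorithm (sort by x, recurse on halves, check the dividing strip) achieves O(n log n).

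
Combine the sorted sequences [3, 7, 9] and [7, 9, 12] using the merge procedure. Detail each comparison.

Merging process:

Compare 3 vs 7: take 3 from left. Merged: [3]
Compare 7 vs 7: take 7 from left. Merged: [3, 7]
Compare 9 vs 7: take 7 from right. Merged: [3, 7, 7]
Compare 9 vs 9: take 9 from left. Merged: [3, 7, 7, 9]
Append remaining from right: [9, 12]. Merged: [3, 7, 7, 9, 9, 12]

Final merged array: [3, 7, 7, 9, 9, 12]
Total comparisons: 4

The merged array is [3, 7, 7, 9, 9, 12], requiring 4 comparisons. The merge step runs in O(n) time where n is the total number of elements.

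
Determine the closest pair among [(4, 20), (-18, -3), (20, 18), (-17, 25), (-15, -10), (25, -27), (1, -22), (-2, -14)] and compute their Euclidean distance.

Computing all pairwise distances among 8 points:

d((4, 20), (-18, -3)) = 31.8277
d((4, 20), (20, 18)) = 16.1245
d((4, 20), (-17, 25)) = 21.587
d((4, 20), (-15, -10)) = 35.5106
d((4, 20), (25, -27)) = 51.4782
d((4, 20), (1, -22)) = 42.107
d((4, 20), (-2, -14)) = 34.5254
d((-18, -3), (20, 18)) = 43.4166
d((-18, -3), (-17, 25)) = 28.0179
d((-18, -3), (-15, -10)) = 7.6158 <-- minimum
d((-18, -3), (25, -27)) = 49.2443
d((-18, -3), (1, -22)) = 26.8701
d((-18, -3), (-2, -14)) = 19.4165
d((20, 18), (-17, 25)) = 37.6563
d((20, 18), (-15, -10)) = 44.8219
d((20, 18), (25, -27)) = 45.2769
d((20, 18), (1, -22)) = 44.2832
d((20, 18), (-2, -14)) = 38.833
d((-17, 25), (-15, -10)) = 35.0571
d((-17, 25), (25, -27)) = 66.8431
d((-17, 25), (1, -22)) = 50.3289
d((-17, 25), (-2, -14)) = 41.7852
d((-15, -10), (25, -27)) = 43.4626
d((-15, -10), (1, -22)) = 20.0
d((-15, -10), (-2, -14)) = 13.6015
d((25, -27), (1, -22)) = 24.5153
d((25, -27), (-2, -14)) = 29.9666
d((1, -22), (-2, -14)) = 8.544

Closest pair: (-18, -3) and (-15, -10) with distance 7.6158

The closest pair is (-18, -3) and (-15, -10) with Euclidean distance 7.6158. For 8 points, brute-force pairwise comparison is shown above. For large n, the divide-and-conquer algorithm (sort by x, recurse on halves, check the dividing strip) achieves O(n log n).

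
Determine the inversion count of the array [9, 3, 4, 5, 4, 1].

Finding inversions in [9, 3, 4, 5, 4, 1]:

(0, 1): arr[0]=9 > arr[1]=3
(0, 2): arr[0]=9 > arr[2]=4
(0, 3): arr[0]=9 > arr[3]=5
(0, 4): arr[0]=9 > arr[4]=4
(0, 5): arr[0]=9 > arr[5]=1
(1, 5): arr[1]=3 > arr[5]=1
(2, 5): arr[2]=4 > arr[5]=1
(3, 4): arr[3]=5 > arr[4]=4
(3, 5): arr[3]=5 > arr[5]=1
(4, 5): arr[4]=4 > arr[5]=1

Total inversions: 10

The array has 10 inversion(s): (0,1), (0,2), (0,3), (0,4), (0,5), (1,5), (2,5), (3,4), (3,5), (4,5). Each pair (i,j) satisfies i < j and arr[i] > arr[j].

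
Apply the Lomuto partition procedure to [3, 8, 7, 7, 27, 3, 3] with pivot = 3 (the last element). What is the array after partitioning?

Lomuto partition with pivot = 3:

Initial array: [3, 8, 7, 7, 27, 3, 3]

arr[0]=3 <= 3: swap with position 0, array becomes [3, 8, 7, 7, 27, 3, 3]
arr[1]=8 > 3: no swap
arr[2]=7 > 3: no swap
arr[3]=7 > 3: no swap
arr[4]=27 > 3: no swap
arr[5]=3 <= 3: swap with position 1, array becomes [3, 3, 7, 7, 27, 8, 3]

Place pivot at position 2: [3, 3, 3, 7, 27, 8, 7]
Pivot position: 2

After partitioning with pivot 3, the array becomes [3, 3, 3, 7, 27, 8, 7]. The pivot is placed at index 2. All elements to the left of the pivot are <= 3, and all elements to the right are > 3.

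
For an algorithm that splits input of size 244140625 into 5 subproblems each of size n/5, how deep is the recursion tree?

For divide and conquer with division factor 5:

Problem sizes at each level:
Level 0: 244140625
Level 1: 48828125
Level 2: 9765625
Level 3: 1953125
Level 4: 390625
Level 5: 78125
Level 6: 15625
Level 7: 3125
Level 8: 625
Level 9: 125
Level 10: 25
Level 11: 5
Level 12: 1

The root is level 0 and the size-1 base case is level 12 (the tree spans levels 0 through 12, i.e. 13 levels counting the root), so the depth is the number of divisions: log_5(244140625) = 12

The recursion tree depth is log_5(244140625) = 12. At each level, the problem size is divided by 5, so it takes 12 divisions to reduce to a base case of size 1. The algorithm makes 5 recursive calls at each level.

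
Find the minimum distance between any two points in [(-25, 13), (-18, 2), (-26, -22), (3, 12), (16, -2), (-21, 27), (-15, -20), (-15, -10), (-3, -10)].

Computing all pairwise distances among 9 points:

d((-25, 13), (-18, 2)) = 13.0384
d((-25, 13), (-26, -22)) = 35.0143
d((-25, 13), (3, 12)) = 28.0179
d((-25, 13), (16, -2)) = 43.6578
d((-25, 13), (-21, 27)) = 14.5602
d((-25, 13), (-15, -20)) = 34.4819
d((-25, 13), (-15, -10)) = 25.0799
d((-25, 13), (-3, -10)) = 31.8277
d((-18, 2), (-26, -22)) = 25.2982
d((-18, 2), (3, 12)) = 23.2594
d((-18, 2), (16, -2)) = 34.2345
d((-18, 2), (-21, 27)) = 25.1794
d((-18, 2), (-15, -20)) = 22.2036
d((-18, 2), (-15, -10)) = 12.3693
d((-18, 2), (-3, -10)) = 19.2094
d((-26, -22), (3, 12)) = 44.6878
d((-26, -22), (16, -2)) = 46.5188
d((-26, -22), (-21, 27)) = 49.2544
d((-26, -22), (-15, -20)) = 11.1803
d((-26, -22), (-15, -10)) = 16.2788
d((-26, -22), (-3, -10)) = 25.9422
d((3, 12), (16, -2)) = 19.105
d((3, 12), (-21, 27)) = 28.3019
d((3, 12), (-15, -20)) = 36.7151
d((3, 12), (-15, -10)) = 28.4253
d((3, 12), (-3, -10)) = 22.8035
d((16, -2), (-21, 27)) = 47.0106
d((16, -2), (-15, -20)) = 35.8469
d((16, -2), (-15, -10)) = 32.0156
d((16, -2), (-3, -10)) = 20.6155
d((-21, 27), (-15, -20)) = 47.3814
d((-21, 27), (-15, -10)) = 37.4833
d((-21, 27), (-3, -10)) = 41.1461
d((-15, -20), (-15, -10)) = 10.0 <-- minimum
d((-15, -20), (-3, -10)) = 15.6205
d((-15, -10), (-3, -10)) = 12.0

Closest pair: (-15, -20) and (-15, -10) with distance 10.0

The closest pair is (-15, -20) and (-15, -10) with Euclidean distance 10.0. For 9 points, brute-force pairwise comparison is shown above. For large n, the divide-and-conquer algorithm (sort by x, recurse on halves, check the dividing strip) achieves O(n log n).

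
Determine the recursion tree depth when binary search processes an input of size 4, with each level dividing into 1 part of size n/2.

For divide and conquer with division factor 2:

Problem sizes at each level:
Level 0: 4
Level 1: 2
Level 2: 1

The root is level 0 and the size-1 base case is level 2 (the tree spans levels 0 through 2, i.e. 3 levels counting the root), so the depth is the number of divisions: log_2(4) = 2

The recursion tree depth is log_2(4) = 2. At each level, the problem size is divided by 2, so it takes 2 divisions to reduce to a base case of size 1. The algorithm makes 1 recursive call at each level.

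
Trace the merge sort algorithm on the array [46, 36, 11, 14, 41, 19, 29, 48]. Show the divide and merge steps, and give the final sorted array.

Merge sort trace:

Split: [46, 36, 11, 14, 41, 19, 29, 48] -> [46, 36, 11, 14] and [41, 19, 29, 48]
  Split: [46, 36, 11, 14] -> [46, 36] and [11, 14]
    Split: [46, 36] -> [46] and [36]
    Merge: [46] + [36] -> [36, 46]
    Split: [11, 14] -> [11] and [14]
    Merge: [11] + [14] -> [11, 14]
  Merge: [36, 46] + [11, 14] -> [11, 14, 36, 46]
  Split: [41, 19, 29, 48] -> [41, 19] and [29, 48]
    Split: [41, 19] -> [41] and [19]
    Merge: [41] + [19] -> [19, 41]
    Split: [29, 48] -> [29] and [48]
    Merge: [29] + [48] -> [29, 48]
  Merge: [19, 41] + [29, 48] -> [19, 29, 41, 48]
Merge: [11, 14, 36, 46] + [19, 29, 41, 48] -> [11, 14, 19, 29, 36, 41, 46, 48]

Final sorted array: [11, 14, 19, 29, 36, 41, 46, 48]

The merge sort proceeds by recursively splitting the array and merging sorted halves.
After all merges, the sorted array is [11, 14, 19, 29, 36, 41, 46, 48].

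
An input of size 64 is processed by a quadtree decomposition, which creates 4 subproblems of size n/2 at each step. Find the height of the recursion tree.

For divide and conquer with division factor 2:

Problem sizes at each level:
Level 0: 64
Level 1: 32
Level 2: 16
Level 3: 8
Level 4: 4
Level 5: 2
Level 6: 1

The root is level 0 and the size-1 base case is level 6 (the tree spans levels 0 through 6, i.e. 7 levels counting the root), so the depth is the number of divisions: log_2(64) = 6

The recursion tree depth is log_2(64) = 6. At each level, the problem size is divided by 2, so it takes 6 divisions to reduce to a base case of size 1. The algorithm makes 4 recursive calls at each level.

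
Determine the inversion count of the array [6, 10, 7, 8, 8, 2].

Finding inversions in [6, 10, 7, 8, 8, 2]:

(0, 5): arr[0]=6 > arr[5]=2
(1, 2): arr[1]=10 > arr[2]=7
(1, 3): arr[1]=10 > arr[3]=8
(1, 4): arr[1]=10 > arr[4]=8
(1, 5): arr[1]=10 > arr[5]=2
(2, 5): arr[2]=7 > arr[5]=2
(3, 5): arr[3]=8 > arr[5]=2
(4, 5): arr[4]=8 > arr[5]=2

Total inversions: 8

The array has 8 inversion(s): (0,5), (1,2), (1,3), (1,4), (1,5), (2,5), (3,5), (4,5). Each pair (i,j) satisfies i < j and arr[i] > arr[j].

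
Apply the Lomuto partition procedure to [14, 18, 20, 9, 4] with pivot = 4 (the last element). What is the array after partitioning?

Lomuto partition with pivot = 4:

Initial array: [14, 18, 20, 9, 4]

arr[0]=14 > 4: no swap
arr[1]=18 > 4: no swap
arr[2]=20 > 4: no swap
arr[3]=9 > 4: no swap

Place pivot at position 0: [4, 18, 20, 9, 14]
Pivot position: 0

After partitioning with pivot 4, the array becomes [4, 18, 20, 9, 14]. The pivot is placed at index 0. All elements to the left of the pivot are <= 4, and all elements to the right are > 4.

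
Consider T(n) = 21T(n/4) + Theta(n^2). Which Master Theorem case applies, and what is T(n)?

Master Theorem for T(n) = 21T(n/4) + O(n^2):

a = 21, b = 4, c = 2
log_b(a) = log_4(21) = 2.1962

Case 1: c = 2 < log_4(21) = 2.1962
T(n) = O(n^(log_4 21))

For T(n) = 21T(n/4) + O(n^2): log_4(21) = 2.1962. This is Case 1 of the Master Theorem (c < log_b(a), work dominated by leaves), giving O(n^(log_4 21)).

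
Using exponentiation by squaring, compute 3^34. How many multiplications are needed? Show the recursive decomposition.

Computing 3^34 by squaring (build up from 3^1; each line after the first costs one multiplication):

3^1 = 3
3^2 = (3^1)^2 = 3^2 = 9
3^4 = (3^2)^2 = 9^2 = 81
3^8 = (3^4)^2 = 81^2 = 6561
3^16 = (3^8)^2 = 6561^2 = 43046721
3^17 = 3 * 3^16 = 3 * 43046721 = 129140163
3^34 = (3^17)^2 = 129140163^2 = 16677181699666569

Result: 16677181699666569
Multiplications needed: 6 (6 lines after 3^1)

3^34 = 16677181699666569. Using exponentiation by squaring, this requires 6 multiplications. The key idea: if the exponent is even, square the half-power; if odd, multiply by the base once.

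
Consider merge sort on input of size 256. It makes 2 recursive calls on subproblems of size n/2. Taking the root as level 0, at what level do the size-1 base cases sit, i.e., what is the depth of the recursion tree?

For divide and conquer with division factor 2:

Problem sizes at each level:
Level 0: 256
Level 1: 128
Level 2: 64
Level 3: 32
Level 4: 16
Level 5: 8
Level 6: 4
Level 7: 2
Level 8: 1

The root is level 0 and the size-1 base case is level 8 (the tree spans levels 0 through 8, i.e. 9 levels counting the root), so the depth is the number of divisions: log_2(256) = 8

The recursion tree depth is log_2(256) = 8. At each level, the problem size is divided by 2, so it takes 8 divisions to reduce to a base case of size 1. The algorithm makes 2 recursive calls at each level.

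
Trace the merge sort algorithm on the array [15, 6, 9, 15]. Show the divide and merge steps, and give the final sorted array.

Merge sort trace:

Split: [15, 6, 9, 15] -> [15, 6] and [9, 15]
  Split: [15, 6] -> [15] and [6]
  Merge: [15] + [6] -> [6, 15]
  Split: [9, 15] -> [9] and [15]
  Merge: [9] + [15] -> [9, 15]
Merge: [6, 15] + [9, 15] -> [6, 9, 15, 15]

Final sorted array: [6, 9, 15, 15]

The merge sort proceeds by recursively splitting the array and merging sorted halves.
After all merges, the sorted array is [6, 9, 15, 15].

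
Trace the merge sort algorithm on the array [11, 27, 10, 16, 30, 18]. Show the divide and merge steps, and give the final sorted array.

Merge sort trace:

Split: [11, 27, 10, 16, 30, 18] -> [11, 27, 10] and [16, 30, 18]
  Split: [11, 27, 10] -> [11] and [27, 10]
    Split: [27, 10] -> [27] and [10]
    Merge: [27] + [10] -> [10, 27]
  Merge: [11] + [10, 27] -> [10, 11, 27]
  Split: [16, 30, 18] -> [16] and [30, 18]
    Split: [30, 18] -> [30] and [18]
    Merge: [30] + [18] -> [18, 30]
  Merge: [16] + [18, 30] -> [16, 18, 30]
Merge: [10, 11, 27] + [16, 18, 30] -> [10, 11, 16, 18, 27, 30]

Final sorted array: [10, 11, 16, 18, 27, 30]

The merge sort proceeds by recursively splitting the array and merging sorted halves.
After all merges, the sorted array is [10, 11, 16, 18, 27, 30].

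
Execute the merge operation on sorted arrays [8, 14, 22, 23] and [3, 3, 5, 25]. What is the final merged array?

Merging process:

Compare 8 vs 3: take 3 from right. Merged: [3]
Compare 8 vs 3: take 3 from right. Merged: [3, 3]
Compare 8 vs 5: take 5 from right. Merged: [3, 3, 5]
Compare 8 vs 25: take 8 from left. Merged: [3, 3, 5, 8]
Compare 14 vs 25: take 14 from left. Merged: [3, 3, 5, 8, 14]
Compare 22 vs 25: take 22 from left. Merged: [3, 3, 5, 8, 14, 22]
Compare 23 vs 25: take 23 from left. Merged: [3, 3, 5, 8, 14, 22, 23]
Append remaining from right: [25]. Merged: [3, 3, 5, 8, 14, 22, 23, 25]

Final merged array: [3, 3, 5, 8, 14, 22, 23, 25]
Total comparisons: 7

The merged array is [3, 3, 5, 8, 14, 22, 23, 25], requiring 7 comparisons. The merge step runs in O(n) time where n is the total number of elements.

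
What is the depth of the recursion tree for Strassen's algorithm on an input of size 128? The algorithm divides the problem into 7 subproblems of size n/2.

For divide and conquer with division factor 2:

Problem sizes at each level:
Level 0: 128
Level 1: 64
Level 2: 32
Level 3: 16
Level 4: 8
Level 5: 4
Level 6: 2
Level 7: 1

The root is level 0 and the size-1 base case is level 7 (the tree spans levels 0 through 7, i.e. 8 levels counting the root), so the depth is the number of divisions: log_2(128) = 7

The recursion tree depth is log_2(128) = 7. At each level, the problem size is divided by 2, so it takes 7 divisions to reduce to a base case of size 1. The algorithm makes 7 recursive calls at each level.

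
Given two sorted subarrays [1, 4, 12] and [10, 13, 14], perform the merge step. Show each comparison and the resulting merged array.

Merging process:

Compare 1 vs 10: take 1 from left. Merged: [1]
Compare 4 vs 10: take 4 from left. Merged: [1, 4]
Compare 12 vs 10: take 10 from right. Merged: [1, 4, 10]
Compare 12 vs 13: take 12 from left. Merged: [1, 4, 10, 12]
Append remaining from right: [13, 14]. Merged: [1, 4, 10, 12, 13, 14]

Final merged array: [1, 4, 10, 12, 13, 14]
Total comparisons: 4

The merged array is [1, 4, 10, 12, 13, 14], requiring 4 comparisons. The merge step runs in O(n) time where n is the total number of elements.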